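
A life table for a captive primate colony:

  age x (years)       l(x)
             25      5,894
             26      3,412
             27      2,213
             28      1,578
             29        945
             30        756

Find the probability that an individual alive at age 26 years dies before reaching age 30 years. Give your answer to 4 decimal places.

P(die before 30 | alive at 26) = 1 − l(30)/l(26) = 1 − 756/3,412 = (2,656)/3,412 = 0.778429.

0.7784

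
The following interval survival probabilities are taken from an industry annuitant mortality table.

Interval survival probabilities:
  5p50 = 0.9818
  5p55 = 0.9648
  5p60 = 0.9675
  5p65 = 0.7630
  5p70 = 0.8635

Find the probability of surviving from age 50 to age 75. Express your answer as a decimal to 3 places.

Survival from 50 to 75 is the product of surviving each interval: 0.9818 × 0.9648 × 0.9675 × 0.7630 × 0.8635.
= 0.603807.

0.604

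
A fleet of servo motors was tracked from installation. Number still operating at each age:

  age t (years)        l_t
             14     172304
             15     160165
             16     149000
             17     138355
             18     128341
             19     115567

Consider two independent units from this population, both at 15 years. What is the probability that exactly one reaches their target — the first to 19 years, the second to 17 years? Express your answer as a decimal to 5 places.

0.33879

p₁ = l_19/l_15 = 115567/160165 = 0.721550; p₂ = l_17/l_15 = 138355/160165 = 0.863828.
P(exactly one) = p₁(1−p₂) + (1−p₁)p₂ = 0.098255 + 0.240533 = 0.338788.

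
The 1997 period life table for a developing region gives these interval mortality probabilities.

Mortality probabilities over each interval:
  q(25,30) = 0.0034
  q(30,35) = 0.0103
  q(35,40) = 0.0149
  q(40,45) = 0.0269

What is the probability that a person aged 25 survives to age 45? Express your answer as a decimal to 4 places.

The overall survival probability is (1 − 0.0034) × (1 − 0.0103) × (1 − 0.0149) × (1 − 0.0269).
= 0.9966 × 0.9897 × 0.9851 × 0.9731 = 0.945502.

0.9455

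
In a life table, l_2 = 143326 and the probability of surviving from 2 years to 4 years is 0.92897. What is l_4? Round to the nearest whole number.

l_4 = l_2 × p = 143326 × 0.92897 = 133146.

133146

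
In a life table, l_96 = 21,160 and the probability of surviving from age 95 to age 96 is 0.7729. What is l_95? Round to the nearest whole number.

l_95 = l_96 / p = 21,160 / 0.7729 = 27377.

27377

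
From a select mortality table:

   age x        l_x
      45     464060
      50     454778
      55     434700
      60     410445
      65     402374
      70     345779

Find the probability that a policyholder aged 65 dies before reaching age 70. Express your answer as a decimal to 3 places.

0.141

P(die before 70 | alive at 65) = 1 − l_70/l_65 = 1 − 345779/402374 = (56595)/402374 = 0.140653.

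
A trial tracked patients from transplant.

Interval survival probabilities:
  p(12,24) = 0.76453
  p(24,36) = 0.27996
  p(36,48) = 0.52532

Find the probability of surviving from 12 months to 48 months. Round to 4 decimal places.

0.1124

Chaining the interval survival probabilities: 0.76453 × 0.27996 × 0.52532.
= 0.112438.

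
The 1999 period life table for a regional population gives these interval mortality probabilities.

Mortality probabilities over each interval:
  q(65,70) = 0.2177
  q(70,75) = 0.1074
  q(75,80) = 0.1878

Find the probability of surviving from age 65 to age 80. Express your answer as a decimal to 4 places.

0.5671

The overall survival probability is (1 − 0.2177) × (1 − 0.1074) × (1 − 0.1878).
= 0.7823 × 0.8926 × 0.8122 = 0.567144.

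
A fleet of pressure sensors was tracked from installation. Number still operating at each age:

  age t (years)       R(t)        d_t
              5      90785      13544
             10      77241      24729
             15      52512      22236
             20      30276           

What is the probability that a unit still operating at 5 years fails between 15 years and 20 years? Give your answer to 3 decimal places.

This is the probability of reaching 15 but not 20, conditional on being operational at 5: (R(15) − R(20)) / R(5).
= (52512 − 30276) / 90785 = 22236 / 90785 = 0.244930.

0.245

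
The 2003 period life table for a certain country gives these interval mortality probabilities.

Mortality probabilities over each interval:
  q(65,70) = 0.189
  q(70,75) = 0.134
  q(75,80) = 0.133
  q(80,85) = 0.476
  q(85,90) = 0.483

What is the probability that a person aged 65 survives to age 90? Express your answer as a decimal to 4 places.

0.1650

The overall survival probability is (1 − 0.189) × (1 − 0.134) × (1 − 0.133) × (1 − 0.476) × (1 − 0.483).
= 0.811 × 0.866 × 0.867 × 0.524 × 0.517 = 0.164960.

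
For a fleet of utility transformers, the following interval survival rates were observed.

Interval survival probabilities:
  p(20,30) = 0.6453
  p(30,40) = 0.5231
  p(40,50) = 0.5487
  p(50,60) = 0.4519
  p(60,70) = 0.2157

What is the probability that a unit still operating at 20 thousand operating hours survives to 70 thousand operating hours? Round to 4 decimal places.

The overall survival probability is 0.6453 × 0.5231 × 0.5487 × 0.4519 × 0.2157.
= 0.018054.

0.0181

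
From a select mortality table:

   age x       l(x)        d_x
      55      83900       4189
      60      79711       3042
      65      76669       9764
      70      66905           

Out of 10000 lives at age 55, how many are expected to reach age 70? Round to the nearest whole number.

The relevant probability is 66905/83900 = 0.797437.
Expected number = 10000 × 0.797437 = 7974.

7974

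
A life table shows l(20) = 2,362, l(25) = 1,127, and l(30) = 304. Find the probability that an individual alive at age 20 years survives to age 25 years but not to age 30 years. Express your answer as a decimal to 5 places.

0.34843

This is the probability of reaching 25 but not 30, conditional on being alive at 20: (l(25) − l(30)) / l(20).
= (1,127 − 304) / 2,362 = 823 / 2,362 = 0.348434.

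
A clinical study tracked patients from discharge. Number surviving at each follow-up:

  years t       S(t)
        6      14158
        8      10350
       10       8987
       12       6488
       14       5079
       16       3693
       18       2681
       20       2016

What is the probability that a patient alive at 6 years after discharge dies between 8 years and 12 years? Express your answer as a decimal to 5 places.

0.27278

This is the probability of reaching 8 but not 12, conditional on being alive at 6: (S(8) − S(12)) / S(6).
= (10350 − 6488) / 14158 = 3862 / 14158 = 0.272779.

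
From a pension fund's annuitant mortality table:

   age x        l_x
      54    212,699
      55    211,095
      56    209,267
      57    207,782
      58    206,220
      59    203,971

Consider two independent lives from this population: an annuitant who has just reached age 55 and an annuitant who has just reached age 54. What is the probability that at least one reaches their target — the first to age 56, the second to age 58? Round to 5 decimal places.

0.99974

p₁ = l_56/l_55 = 209,267/211,095 = 0.991340; p₂ = l_58/l_54 = 206,220/212,699 = 0.969539.
P(at least one) = 1 − (1−p₁)(1−p₂) = 1 − 0.008660 × 0.030461 = 0.999736.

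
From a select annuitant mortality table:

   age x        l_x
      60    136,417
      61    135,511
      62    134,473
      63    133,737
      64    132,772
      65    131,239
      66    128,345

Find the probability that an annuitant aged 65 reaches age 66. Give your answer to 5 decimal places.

We want 1p65 = l_66/l_65.
The conditional survival probability is l_66/l_65 = 128,345/131,239 = 0.977949.

0.97795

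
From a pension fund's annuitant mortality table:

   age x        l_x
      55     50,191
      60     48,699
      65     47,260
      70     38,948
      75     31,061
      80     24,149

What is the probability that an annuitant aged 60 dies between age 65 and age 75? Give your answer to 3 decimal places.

0.333

This is the probability of reaching 65 but not 75, conditional on being alive at 60: (l_65 − l_75) / l_60.
= (47,260 − 31,061) / 48,699 = 16,199 / 48,699 = 0.332635.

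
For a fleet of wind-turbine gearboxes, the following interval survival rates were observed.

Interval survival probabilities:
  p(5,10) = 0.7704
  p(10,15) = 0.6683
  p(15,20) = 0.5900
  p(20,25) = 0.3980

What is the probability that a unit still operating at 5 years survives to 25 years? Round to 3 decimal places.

0.121

Chaining the interval survival probabilities: 0.7704 × 0.6683 × 0.5900 × 0.3980.
= 0.120899.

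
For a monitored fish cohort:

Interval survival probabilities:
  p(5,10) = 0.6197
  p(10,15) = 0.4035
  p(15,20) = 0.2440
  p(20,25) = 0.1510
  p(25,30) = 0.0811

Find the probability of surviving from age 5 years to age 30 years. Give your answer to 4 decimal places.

0.0007

Chaining the interval survival probabilities: 0.6197 × 0.4035 × 0.2440 × 0.1510 × 0.0811.
= 0.000747.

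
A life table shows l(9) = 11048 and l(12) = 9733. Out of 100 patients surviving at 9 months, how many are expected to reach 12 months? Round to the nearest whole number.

88

The relevant probability is 9733/11048 = 0.880974.
Expected number = 100 × 0.880974 = 88.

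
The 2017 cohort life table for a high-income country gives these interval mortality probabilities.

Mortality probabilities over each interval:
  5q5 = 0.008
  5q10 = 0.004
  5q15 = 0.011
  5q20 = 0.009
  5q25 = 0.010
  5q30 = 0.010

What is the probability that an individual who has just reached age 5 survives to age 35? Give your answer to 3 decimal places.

Survival from 5 to 35 is the product of surviving each interval: (1 − 0.008) × (1 − 0.004) × (1 − 0.011) × (1 − 0.009) × (1 − 0.010) × (1 − 0.010).
= 0.992 × 0.996 × 0.989 × 0.991 × 0.990 × 0.990 = 0.949099.

0.949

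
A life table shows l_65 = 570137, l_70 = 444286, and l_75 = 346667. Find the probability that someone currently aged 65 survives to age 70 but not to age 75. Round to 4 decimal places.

0.1712

We want 5|5q65 = (l_70 − l_75)/l_65.
This is the probability of reaching 70 but not 75, conditional on being alive at 65: (l_70 − l_75) / l_65.
= (444286 − 346667) / 570137 = 97619 / 570137 = 0.171220.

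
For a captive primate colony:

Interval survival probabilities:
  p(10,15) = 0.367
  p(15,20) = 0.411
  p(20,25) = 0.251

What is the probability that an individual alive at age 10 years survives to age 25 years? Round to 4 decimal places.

0.0379

P(survive 10→25) = 0.367 × 0.411 × 0.251.
= 0.037860.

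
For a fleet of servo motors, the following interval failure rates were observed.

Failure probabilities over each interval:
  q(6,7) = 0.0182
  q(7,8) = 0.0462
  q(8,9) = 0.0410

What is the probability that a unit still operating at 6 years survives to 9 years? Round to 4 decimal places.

0.8980

Chaining the interval survival probabilities: (1 − 0.0182) × (1 − 0.0462) × (1 − 0.0410).
= 0.9818 × 0.9538 × 0.9590 = 0.898047.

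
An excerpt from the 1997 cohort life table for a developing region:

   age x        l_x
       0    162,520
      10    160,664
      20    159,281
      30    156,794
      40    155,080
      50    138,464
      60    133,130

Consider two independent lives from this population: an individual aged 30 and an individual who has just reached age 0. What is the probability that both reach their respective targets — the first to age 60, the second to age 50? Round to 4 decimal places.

p₁ = l_60/l_30 = 133,130/156,794 = 0.849076; p₂ = l_50/l_0 = 138,464/162,520 = 0.851981.
P(both) = p₁ × p₂ = 0.849076 × 0.851981 = 0.723397.

0.7234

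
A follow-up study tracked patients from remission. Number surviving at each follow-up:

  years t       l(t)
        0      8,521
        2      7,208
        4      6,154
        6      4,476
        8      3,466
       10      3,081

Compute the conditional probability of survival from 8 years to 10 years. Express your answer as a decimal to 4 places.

The conditional survival probability is l(10)/l(8) = 3,081/3,466 = 0.888921.

0.8889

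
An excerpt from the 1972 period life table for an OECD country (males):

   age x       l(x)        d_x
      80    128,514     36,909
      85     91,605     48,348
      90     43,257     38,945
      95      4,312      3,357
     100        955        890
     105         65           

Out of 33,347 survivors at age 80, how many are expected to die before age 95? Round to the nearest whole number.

The relevant probability is 1 − 4,312/128,514 = 0.966447.
Expected number = 33,347 × 0.966447 = 32228.

32228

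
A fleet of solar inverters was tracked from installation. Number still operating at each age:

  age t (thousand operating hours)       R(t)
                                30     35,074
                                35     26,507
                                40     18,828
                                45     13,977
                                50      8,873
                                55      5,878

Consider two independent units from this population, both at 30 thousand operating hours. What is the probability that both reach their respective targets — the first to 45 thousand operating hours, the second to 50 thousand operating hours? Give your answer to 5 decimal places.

0.10081

p₁ = R(45)/R(30) = 13,977/35,074 = 0.398500; p₂ = R(50)/R(30) = 8,873/35,074 = 0.252979.
P(both) = p₁ × p₂ = 0.398500 × 0.252979 = 0.100812.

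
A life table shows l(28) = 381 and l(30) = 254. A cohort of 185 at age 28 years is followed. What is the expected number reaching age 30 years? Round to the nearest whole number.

The relevant probability is 254/381 = 0.666667.
Expected number = 185 × 0.666667 = 123.

123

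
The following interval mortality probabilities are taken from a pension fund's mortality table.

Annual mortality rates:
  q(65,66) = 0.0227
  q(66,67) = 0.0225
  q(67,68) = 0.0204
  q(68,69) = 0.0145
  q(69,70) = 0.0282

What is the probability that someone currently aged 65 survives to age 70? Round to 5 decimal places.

P(survive 65→70) = (1 − 0.0227) × (1 − 0.0225) × (1 − 0.0204) × (1 − 0.0145) × (1 − 0.0282).
= 0.9773 × 0.9775 × 0.9796 × 0.9855 × 0.9718 = 0.896245.

0.89625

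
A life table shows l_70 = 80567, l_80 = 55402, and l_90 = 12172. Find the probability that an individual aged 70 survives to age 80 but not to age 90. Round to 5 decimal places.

This is the probability of reaching 80 but not 90, conditional on being alive at 70: (l_80 − l_90) / l_70.
= (55402 − 12172) / 80567 = 43230 / 80567 = 0.536572.

0.53657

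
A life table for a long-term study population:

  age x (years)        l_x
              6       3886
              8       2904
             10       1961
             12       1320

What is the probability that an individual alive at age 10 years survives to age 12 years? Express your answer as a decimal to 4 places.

The conditional survival probability is l_12/l_10 = 1320/1961 = 0.673126.

0.6731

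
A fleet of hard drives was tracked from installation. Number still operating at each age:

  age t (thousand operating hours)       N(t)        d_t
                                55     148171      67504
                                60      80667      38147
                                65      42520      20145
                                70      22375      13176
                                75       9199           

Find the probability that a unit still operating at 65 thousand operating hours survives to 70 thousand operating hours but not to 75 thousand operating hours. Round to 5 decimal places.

0.30988

This is the probability of reaching 70 but not 75, conditional on being operational at 65: (N(70) − N(75)) / N(65).
= (22375 − 9199) / 42520 = 13176 / 42520 = 0.309878.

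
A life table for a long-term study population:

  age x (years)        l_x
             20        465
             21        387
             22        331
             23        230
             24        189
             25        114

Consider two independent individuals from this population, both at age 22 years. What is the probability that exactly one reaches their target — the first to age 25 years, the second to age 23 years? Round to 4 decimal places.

0.5606

p₁ = l_25/l_22 = 114/331 = 0.344411; p₂ = l_23/l_22 = 230/331 = 0.694864.
P(exactly one) = p₁(1−p₂) + (1−p₁)p₂ = 0.105092 + 0.455545 = 0.560637.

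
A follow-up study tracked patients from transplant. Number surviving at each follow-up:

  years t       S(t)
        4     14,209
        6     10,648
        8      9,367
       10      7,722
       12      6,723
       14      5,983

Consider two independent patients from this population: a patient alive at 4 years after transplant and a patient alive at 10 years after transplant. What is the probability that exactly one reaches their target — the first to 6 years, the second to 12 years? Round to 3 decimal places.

0.315

p₁ = S(6)/S(4) = 10,648/14,209 = 0.749384; p₂ = S(12)/S(10) = 6,723/7,722 = 0.870629.
P(exactly one) = p₁(1−p₂) + (1−p₁)p₂ = 0.096949 + 0.218194 = 0.315142.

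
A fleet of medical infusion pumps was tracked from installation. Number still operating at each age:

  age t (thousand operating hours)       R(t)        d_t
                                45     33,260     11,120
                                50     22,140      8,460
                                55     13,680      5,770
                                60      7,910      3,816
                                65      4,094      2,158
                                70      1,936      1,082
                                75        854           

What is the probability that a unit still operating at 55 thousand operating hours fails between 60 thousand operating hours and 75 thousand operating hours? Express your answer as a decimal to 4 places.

This is the probability of reaching 60 but not 75, conditional on being operational at 55: (R(60) − R(75)) / R(55).
= (7,910 − 854) / 13,680 = 7,056 / 13,680 = 0.515789.

0.5158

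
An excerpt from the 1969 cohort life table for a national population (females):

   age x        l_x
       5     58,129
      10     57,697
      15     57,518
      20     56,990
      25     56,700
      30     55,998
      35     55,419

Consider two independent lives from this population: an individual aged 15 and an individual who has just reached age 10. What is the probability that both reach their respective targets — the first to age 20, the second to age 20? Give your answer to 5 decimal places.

p₁ = l_20/l_15 = 56,990/57,518 = 0.990820; p₂ = l_20/l_10 = 56,990/57,697 = 0.987746.
P(both) = p₁ × p₂ = 0.990820 × 0.987746 = 0.978678.

0.97868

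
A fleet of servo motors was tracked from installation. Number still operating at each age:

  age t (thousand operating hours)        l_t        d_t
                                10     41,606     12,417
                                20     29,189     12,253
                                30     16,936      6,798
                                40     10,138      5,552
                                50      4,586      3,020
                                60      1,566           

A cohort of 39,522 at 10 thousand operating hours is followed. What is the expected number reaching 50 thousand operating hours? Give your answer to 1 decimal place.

The relevant probability is 4,586/41,606 = 0.110224.
Expected number = 39,522 × 0.110224 = 4356.3.

4356.3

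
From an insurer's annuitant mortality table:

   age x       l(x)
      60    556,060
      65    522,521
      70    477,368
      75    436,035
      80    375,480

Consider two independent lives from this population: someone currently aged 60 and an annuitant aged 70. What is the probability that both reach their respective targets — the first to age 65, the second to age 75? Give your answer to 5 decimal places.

p₁ = l(65)/l(60) = 522,521/556,060 = 0.939685; p₂ = l(75)/l(70) = 436,035/477,368 = 0.913415.
P(both) = p₁ × p₂ = 0.939685 × 0.913415 = 0.858322.

0.85832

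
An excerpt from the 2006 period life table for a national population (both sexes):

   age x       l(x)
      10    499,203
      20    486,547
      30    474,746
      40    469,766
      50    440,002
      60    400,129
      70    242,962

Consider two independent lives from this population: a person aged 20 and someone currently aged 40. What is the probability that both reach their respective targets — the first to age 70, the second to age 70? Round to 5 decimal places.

0.25827

p₁ = l(70)/l(20) = 242,962/486,547 = 0.499360; p₂ = l(70)/l(40) = 242,962/469,766 = 0.517198.
P(both) = p₁ × p₂ = 0.499360 × 0.517198 = 0.258268.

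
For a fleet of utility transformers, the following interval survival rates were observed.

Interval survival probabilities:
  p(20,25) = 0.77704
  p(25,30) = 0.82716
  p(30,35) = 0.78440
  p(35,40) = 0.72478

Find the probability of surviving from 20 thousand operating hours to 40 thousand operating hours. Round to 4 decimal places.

The overall survival probability is 0.77704 × 0.82716 × 0.78440 × 0.72478.
= 0.365407.

0.3654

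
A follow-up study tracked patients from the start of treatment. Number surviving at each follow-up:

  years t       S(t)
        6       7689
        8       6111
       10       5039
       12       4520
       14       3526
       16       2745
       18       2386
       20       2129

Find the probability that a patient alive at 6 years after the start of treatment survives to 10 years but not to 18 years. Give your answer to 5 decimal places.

0.34504

This is the probability of reaching 10 but not 18, conditional on being alive at 6: (S(10) − S(18)) / S(6).
= (5039 − 2386) / 7689 = 2653 / 7689 = 0.345038.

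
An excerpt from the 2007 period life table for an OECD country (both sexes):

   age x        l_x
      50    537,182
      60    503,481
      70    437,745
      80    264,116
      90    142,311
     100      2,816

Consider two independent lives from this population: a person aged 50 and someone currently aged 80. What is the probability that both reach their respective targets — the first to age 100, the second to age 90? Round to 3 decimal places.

0.003

p₁ = l_100/l_50 = 2,816/537,182 = 0.005242; p₂ = l_90/l_80 = 142,311/264,116 = 0.538820.
P(both) = p₁ × p₂ = 0.005242 × 0.538820 = 0.002824.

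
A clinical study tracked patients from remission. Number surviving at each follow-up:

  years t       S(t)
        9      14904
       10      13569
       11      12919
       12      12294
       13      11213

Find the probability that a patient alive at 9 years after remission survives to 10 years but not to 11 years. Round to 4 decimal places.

This is the probability of reaching 10 but not 11, conditional on being alive at 9: (S(10) − S(11)) / S(9).
= (13569 − 12919) / 14904 = 650 / 14904 = 0.043612.

0.0436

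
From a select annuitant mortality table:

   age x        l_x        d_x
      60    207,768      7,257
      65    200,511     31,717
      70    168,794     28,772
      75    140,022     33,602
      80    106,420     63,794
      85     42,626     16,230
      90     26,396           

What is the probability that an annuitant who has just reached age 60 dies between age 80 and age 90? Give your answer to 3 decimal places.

We want 20|10q60 = (l_80 − l_90)/l_60.
This is the probability of reaching 80 but not 90, conditional on being alive at 60: (l_80 − l_90) / l_60.
= (106,420 − 26,396) / 207,768 = 80,024 / 207,768 = 0.385160.

0.385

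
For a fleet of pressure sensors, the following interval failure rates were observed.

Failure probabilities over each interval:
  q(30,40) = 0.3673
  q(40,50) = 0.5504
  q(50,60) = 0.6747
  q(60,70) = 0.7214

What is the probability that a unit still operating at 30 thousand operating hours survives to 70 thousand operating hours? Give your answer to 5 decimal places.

0.02578

P(survive 30→70) = (1 − 0.3673) × (1 − 0.5504) × (1 − 0.6747) × (1 − 0.7214).
= 0.6327 × 0.4496 × 0.3253 × 0.2786 = 0.025780.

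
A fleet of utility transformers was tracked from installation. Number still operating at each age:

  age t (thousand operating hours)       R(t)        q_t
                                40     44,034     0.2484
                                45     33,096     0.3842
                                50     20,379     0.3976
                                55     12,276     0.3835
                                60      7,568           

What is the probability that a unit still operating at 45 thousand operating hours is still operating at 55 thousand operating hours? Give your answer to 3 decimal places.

0.371

The conditional survival probability is R(55)/R(45) = 12,276/33,096 = 0.370921.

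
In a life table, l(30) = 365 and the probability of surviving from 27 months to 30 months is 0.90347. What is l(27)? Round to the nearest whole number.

l(27) = l(30) / p = 365 / 0.90347 = 404.

404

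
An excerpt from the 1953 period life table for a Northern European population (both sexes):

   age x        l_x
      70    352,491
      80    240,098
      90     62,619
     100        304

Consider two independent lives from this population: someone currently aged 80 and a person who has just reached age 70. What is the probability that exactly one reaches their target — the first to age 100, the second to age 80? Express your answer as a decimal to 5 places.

p₁ = l_100/l_80 = 304/240,098 = 0.001266; p₂ = l_80/l_70 = 240,098/352,491 = 0.681146.
P(exactly one) = p₁(1−p₂) + (1−p₁)p₂ = 0.000404 + 0.680284 = 0.680687.

0.68069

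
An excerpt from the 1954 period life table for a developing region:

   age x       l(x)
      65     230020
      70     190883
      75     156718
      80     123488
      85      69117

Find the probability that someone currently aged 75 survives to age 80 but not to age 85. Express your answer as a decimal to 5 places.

This is the probability of reaching 80 but not 85, conditional on being alive at 75: (l(80) − l(85)) / l(75).
= (123488 − 69117) / 156718 = 54371 / 156718 = 0.346935.

0.34694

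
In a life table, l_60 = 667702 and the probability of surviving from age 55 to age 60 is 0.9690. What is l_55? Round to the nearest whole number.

689063

l_55 = l_60 / p = 667702 / 0.9690 = 689063.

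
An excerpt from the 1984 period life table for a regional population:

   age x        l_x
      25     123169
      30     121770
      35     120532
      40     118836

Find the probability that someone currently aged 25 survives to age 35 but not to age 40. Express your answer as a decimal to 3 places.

0.014

This is the probability of reaching 35 but not 40, conditional on being alive at 25: (l_35 − l_40) / l_25.
= (120532 − 118836) / 123169 = 1696 / 123169 = 0.013770.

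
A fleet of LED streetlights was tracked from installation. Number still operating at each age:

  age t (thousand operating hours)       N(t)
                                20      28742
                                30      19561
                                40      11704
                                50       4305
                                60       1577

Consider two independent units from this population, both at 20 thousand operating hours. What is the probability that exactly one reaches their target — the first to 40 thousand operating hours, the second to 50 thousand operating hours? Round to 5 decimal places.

0.43501

p₁ = N(40)/N(20) = 11704/28742 = 0.407209; p₂ = N(50)/N(20) = 4305/28742 = 0.149781.
P(exactly one) = p₁(1−p₂) + (1−p₁)p₂ = 0.346217 + 0.088789 = 0.435006.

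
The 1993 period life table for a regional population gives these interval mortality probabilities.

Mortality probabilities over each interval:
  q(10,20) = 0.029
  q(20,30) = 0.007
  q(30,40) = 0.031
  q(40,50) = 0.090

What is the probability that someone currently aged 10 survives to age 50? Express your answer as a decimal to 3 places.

0.850

The overall survival probability is (1 − 0.029) × (1 − 0.007) × (1 − 0.031) × (1 − 0.090).
= 0.971 × 0.993 × 0.969 × 0.910 = 0.850225.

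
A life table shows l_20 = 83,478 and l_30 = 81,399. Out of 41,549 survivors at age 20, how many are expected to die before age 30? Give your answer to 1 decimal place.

The relevant probability is 1 − 81,399/83,478 = 0.024905.
Expected number = 41,549 × 0.024905 = 1034.8.

1034.8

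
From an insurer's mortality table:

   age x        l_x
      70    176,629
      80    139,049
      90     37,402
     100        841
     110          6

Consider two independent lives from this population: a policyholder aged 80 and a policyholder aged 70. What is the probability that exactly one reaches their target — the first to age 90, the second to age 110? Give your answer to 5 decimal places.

0.26900

p₁ = l_90/l_80 = 37,402/139,049 = 0.268984; p₂ = l_110/l_70 = 6/176,629 = 0.000034.
P(exactly one) = p₁(1−p₂) + (1−p₁)p₂ = 0.268975 + 0.000025 = 0.269000.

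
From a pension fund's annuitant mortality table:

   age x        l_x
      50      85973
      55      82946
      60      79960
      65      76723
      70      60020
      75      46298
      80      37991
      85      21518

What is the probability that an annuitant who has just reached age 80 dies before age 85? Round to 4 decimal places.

0.4336

P(die before 85 | alive at 80) = 1 − l_85/l_80 = 1 − 21518/37991 = (16473)/37991 = 0.433603.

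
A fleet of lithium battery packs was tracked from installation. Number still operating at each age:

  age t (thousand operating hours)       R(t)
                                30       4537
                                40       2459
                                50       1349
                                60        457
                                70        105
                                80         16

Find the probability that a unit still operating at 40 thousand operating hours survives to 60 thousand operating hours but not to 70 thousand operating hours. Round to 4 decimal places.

This is the probability of reaching 60 but not 70, conditional on being operational at 40: (R(60) − R(70)) / R(40).
= (457 − 105) / 2459 = 352 / 2459 = 0.143148.

0.1431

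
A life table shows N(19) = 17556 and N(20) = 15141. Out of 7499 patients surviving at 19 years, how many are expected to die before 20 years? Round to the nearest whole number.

The relevant probability is 1 − 15141/17556 = 0.137560.
Expected number = 7499 × 0.137560 = 1032.

1032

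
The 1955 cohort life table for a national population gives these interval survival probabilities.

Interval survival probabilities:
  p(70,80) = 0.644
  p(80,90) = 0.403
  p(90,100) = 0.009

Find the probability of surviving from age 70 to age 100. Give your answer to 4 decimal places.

0.0023

The overall survival probability is 0.644 × 0.403 × 0.009.
= 0.002336.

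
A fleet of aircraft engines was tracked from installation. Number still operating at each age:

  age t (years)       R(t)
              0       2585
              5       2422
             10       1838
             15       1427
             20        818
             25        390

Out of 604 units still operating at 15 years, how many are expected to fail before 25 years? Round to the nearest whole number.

439

The relevant probability is 1 − 390/1427 = 0.726699.
Expected number = 604 × 0.726699 = 439.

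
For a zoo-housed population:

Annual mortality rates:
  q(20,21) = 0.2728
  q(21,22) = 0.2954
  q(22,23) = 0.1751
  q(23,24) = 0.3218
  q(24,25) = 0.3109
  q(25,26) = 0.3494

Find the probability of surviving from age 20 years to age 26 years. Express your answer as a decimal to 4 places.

Chaining the interval survival probabilities: (1 − 0.2728) × (1 − 0.2954) × (1 − 0.1751) × (1 − 0.3218) × (1 − 0.3109) × (1 − 0.3494).
= 0.7272 × 0.7046 × 0.8249 × 0.6782 × 0.6891 × 0.6506 = 0.128514.

0.1285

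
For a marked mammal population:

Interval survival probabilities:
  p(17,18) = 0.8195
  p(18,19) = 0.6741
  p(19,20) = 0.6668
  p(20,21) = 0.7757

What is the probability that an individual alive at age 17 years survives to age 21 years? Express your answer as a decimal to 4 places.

Chaining the interval survival probabilities: 0.8195 × 0.6741 × 0.6668 × 0.7757.
= 0.285734.

0.2857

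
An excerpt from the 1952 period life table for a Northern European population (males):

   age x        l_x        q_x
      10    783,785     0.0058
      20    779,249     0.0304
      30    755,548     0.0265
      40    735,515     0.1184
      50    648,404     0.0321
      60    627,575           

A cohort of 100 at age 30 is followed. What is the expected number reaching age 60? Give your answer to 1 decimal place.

The relevant probability is 627,575/755,548 = 0.830622.
Expected number = 100 × 0.830622 = 83.1.

83.1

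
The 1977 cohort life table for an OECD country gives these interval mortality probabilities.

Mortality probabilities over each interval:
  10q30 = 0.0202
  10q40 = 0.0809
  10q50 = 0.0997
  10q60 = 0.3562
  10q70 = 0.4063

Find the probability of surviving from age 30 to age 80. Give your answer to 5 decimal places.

Chaining the interval survival probabilities: (1 − 0.0202) × (1 − 0.0809) × (1 − 0.0997) × (1 − 0.3562) × (1 − 0.4063).
= 0.9798 × 0.9191 × 0.9003 × 0.6438 × 0.5937 = 0.309889.

0.30989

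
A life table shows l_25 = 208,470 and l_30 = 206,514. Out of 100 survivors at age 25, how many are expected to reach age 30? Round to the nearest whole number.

99

The relevant probability is 206,514/208,470 = 0.990617.
Expected number = 100 × 0.990617 = 99.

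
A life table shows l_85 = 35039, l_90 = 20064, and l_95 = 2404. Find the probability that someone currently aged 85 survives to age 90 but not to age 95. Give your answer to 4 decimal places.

0.5040

We want 5|5q85 = (l_90 − l_95)/l_85.
This is the probability of reaching 90 but not 95, conditional on being alive at 85: (l_90 − l_95) / l_85.
= (20064 − 2404) / 35039 = 17660 / 35039 = 0.504010.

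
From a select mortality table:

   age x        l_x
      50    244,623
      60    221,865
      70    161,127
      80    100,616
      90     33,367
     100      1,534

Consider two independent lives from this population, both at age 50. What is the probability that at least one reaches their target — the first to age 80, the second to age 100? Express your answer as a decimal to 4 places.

0.4150

p₁ = l_80/l_50 = 100,616/244,623 = 0.411310; p₂ = l_100/l_50 = 1,534/244,623 = 0.006271.
P(at least one) = 1 − (1−p₁)(1−p₂) = 1 − 0.588690 × 0.993729 = 0.415002.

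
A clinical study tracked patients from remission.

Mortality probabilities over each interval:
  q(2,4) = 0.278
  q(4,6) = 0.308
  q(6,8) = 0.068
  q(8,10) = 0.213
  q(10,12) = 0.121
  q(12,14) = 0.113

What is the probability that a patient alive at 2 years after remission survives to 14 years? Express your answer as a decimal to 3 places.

The overall survival probability is (1 − 0.278) × (1 − 0.308) × (1 − 0.068) × (1 − 0.213) × (1 − 0.121) × (1 − 0.113).
= 0.722 × 0.692 × 0.932 × 0.787 × 0.879 × 0.887 = 0.285724.

0.286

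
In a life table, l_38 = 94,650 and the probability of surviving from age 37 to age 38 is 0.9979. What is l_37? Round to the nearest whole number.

l_37 = l_38 / p = 94,650 / 0.9979 = 94849.

94849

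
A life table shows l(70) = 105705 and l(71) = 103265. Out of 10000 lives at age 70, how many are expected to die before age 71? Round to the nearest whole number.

The relevant probability is 1 − 103265/105705 = 0.023083.
Expected number = 10000 × 0.023083 = 231.

231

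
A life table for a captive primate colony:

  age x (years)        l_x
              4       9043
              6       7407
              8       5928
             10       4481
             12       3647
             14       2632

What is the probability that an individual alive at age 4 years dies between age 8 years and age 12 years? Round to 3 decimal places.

This is the probability of reaching 8 but not 12, conditional on being alive at 4: (l_8 − l_12) / l_4.
= (5928 − 3647) / 9043 = 2281 / 9043 = 0.252239.

0.252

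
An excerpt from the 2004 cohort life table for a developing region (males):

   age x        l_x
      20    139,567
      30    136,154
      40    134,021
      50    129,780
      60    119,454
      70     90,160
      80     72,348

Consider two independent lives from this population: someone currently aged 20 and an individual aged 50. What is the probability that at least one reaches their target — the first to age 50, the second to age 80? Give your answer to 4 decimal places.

p₁ = l_50/l_20 = 129,780/139,567 = 0.929876; p₂ = l_80/l_50 = 72,348/129,780 = 0.557466.
P(at least one) = 1 − (1−p₁)(1−p₂) = 1 − 0.070124 × 0.442534 = 0.968968.

0.9690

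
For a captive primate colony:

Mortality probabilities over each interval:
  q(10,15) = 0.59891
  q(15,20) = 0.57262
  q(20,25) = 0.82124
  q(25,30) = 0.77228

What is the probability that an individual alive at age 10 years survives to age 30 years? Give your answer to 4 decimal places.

0.0070

P(survive 10→30) = (1 − 0.59891) × (1 − 0.57262) × (1 − 0.82124) × (1 − 0.77228).
= 0.40109 × 0.42738 × 0.17876 × 0.22772 = 0.006978.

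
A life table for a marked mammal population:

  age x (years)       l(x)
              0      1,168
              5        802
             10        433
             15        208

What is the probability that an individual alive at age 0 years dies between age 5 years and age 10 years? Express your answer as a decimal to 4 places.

0.3159

This is the probability of reaching 5 but not 10, conditional on being alive at 0: (l(5) − l(10)) / l(0).
= (802 − 433) / 1,168 = 369 / 1,168 = 0.315925.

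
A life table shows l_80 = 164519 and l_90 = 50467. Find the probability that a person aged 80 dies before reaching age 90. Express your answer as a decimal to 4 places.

0.6932

P(die before 90 | alive at 80) = 1 − l_90/l_80 = 1 − 50467/164519 = (114052)/164519 = 0.693245.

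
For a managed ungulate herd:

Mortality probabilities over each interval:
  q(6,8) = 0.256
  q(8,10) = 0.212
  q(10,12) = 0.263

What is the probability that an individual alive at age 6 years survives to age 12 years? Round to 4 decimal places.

Chaining the interval survival probabilities: (1 − 0.256) × (1 − 0.212) × (1 − 0.263).
= 0.744 × 0.788 × 0.737 = 0.432082.

0.4321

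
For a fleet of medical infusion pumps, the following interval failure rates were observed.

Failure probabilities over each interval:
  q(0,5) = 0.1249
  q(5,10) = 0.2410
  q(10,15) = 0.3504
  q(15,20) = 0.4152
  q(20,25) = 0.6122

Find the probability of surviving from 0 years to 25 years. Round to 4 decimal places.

0.0978

Survival from 0 to 25 is the product of surviving each interval: (1 − 0.1249) × (1 − 0.2410) × (1 − 0.3504) × (1 − 0.4152) × (1 − 0.6122).
= 0.8751 × 0.7590 × 0.6496 × 0.5848 × 0.3878 = 0.097850.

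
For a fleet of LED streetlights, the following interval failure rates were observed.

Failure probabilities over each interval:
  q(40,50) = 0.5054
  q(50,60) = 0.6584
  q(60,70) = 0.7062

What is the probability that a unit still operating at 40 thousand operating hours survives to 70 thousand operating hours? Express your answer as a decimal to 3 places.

0.050

The overall survival probability is (1 − 0.5054) × (1 − 0.6584) × (1 − 0.7062).
= 0.4946 × 0.3416 × 0.2938 = 0.049639.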